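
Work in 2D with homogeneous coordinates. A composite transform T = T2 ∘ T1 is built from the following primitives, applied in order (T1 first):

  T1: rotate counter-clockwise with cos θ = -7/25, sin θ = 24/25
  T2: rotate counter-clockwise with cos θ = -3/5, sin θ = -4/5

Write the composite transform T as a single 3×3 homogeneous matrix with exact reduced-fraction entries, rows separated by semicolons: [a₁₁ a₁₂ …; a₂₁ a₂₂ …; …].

T1 = [-7/25 -24/25 0; 24/25 -7/25 0; 0 0 1]
T2·T1 = [117/125 44/125 0; -44/125 117/125 0; 0 0 1]

T = [117/125 44/125 0; -44/125 117/125 0; 0 0 1]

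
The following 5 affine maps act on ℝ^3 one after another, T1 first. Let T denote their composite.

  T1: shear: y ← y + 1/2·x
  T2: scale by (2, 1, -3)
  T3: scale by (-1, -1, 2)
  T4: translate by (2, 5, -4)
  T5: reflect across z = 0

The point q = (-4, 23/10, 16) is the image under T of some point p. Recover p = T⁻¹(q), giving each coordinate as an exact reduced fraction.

T1 = [1 0 0 0; 1/2 1 0 0; 0 0 1 0; 0 0 0 1]
T2·T1 = [2 0 0 0; 1/2 1 0 0; 0 0 -3 0; 0 0 0 1]
T3·…·T1 = [-2 0 0 0; -1/2 -1 0 0; 0 0 -6 0; 0 0 0 1]
T4·…·T1 = [-2 0 0 2; -1/2 -1 0 5; 0 0 -6 -4; 0 0 0 1]
T5·…·T1 = [-2 0 0 2; -1/2 -1 0 5; 0 0 6 4; 0 0 0 1]
det M = 12; M⁻¹ = [-1/2 0 0 1; 1/4 -1 0 9/2; 0 0 1/6 -2/3; 0 0 0 1]
M⁻¹ · (-4, 23/10, 16)ᵀ = (3, 6/5, 2)ᵀ

p = (3, 6/5, 2)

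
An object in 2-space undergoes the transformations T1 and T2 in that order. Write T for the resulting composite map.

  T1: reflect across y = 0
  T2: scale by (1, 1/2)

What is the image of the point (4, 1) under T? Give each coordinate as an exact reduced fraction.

T1 reflect across y = 0: (4, 1) → (4, -1)
T2 scale by (1, 1/2): (4, -1) → (4, -1/2)

T(p) = (4, -1/2)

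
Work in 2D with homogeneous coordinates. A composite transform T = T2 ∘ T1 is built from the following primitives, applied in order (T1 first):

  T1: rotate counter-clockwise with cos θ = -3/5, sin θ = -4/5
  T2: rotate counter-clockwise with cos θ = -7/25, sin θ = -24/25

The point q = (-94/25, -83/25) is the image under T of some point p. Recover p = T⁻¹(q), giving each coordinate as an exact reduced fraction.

T1 = [-3/5 4/5 0; -4/5 -3/5 0; 0 0 1]
T2·T1 = [-3/5 -4/5 0; 4/5 -3/5 0; 0 0 1]
det M = 1; M⁻¹ = [-3/5 4/5 0; -4/5 -3/5 0; 0 0 1]
M⁻¹ · (-94/25, -83/25)ᵀ = (-2/5, 5)ᵀ

p = (-2/5, 5)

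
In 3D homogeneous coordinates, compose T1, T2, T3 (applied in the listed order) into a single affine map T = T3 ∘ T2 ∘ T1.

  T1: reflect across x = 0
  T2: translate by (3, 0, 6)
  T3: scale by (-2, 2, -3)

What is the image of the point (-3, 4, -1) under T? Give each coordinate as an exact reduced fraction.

T(p) = (-12, 8, -15)

T1 reflect across x = 0: (-3, 4, -1) → (3, 4, -1)
T2 translate by (3, 0, 6): (3, 4, -1) → (6, 4, 5)
T3 scale by (-2, 2, -3): (6, 4, 5) → (-12, 8, -15)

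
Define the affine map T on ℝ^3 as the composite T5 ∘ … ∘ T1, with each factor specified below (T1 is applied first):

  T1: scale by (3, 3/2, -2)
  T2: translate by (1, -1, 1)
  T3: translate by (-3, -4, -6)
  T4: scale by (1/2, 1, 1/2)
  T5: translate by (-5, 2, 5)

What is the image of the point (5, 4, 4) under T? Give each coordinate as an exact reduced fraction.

T1 scale by (3, 3/2, -2): (5, 4, 4) → (15, 6, -8)
T2 translate by (1, -1, 1): (15, 6, -8) → (16, 5, -7)
T3 translate by (-3, -4, -6): (16, 5, -7) → (13, 1, -13)
T4 scale by (1/2, 1, 1/2): (13, 1, -13) → (13/2, 1, -13/2)
T5 translate by (-5, 2, 5): (13/2, 1, -13/2) → (3/2, 3, -3/2)

T(p) = (3/2, 3, -3/2)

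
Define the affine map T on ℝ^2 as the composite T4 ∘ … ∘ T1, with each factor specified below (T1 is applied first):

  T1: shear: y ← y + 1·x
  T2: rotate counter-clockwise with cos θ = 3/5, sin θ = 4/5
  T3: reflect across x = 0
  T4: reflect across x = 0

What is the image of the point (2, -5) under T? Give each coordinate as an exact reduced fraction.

T1 shear: y ← y + 1·x: (2, -5) → (2, -3)
T2 rotate counter-clockwise with cos θ = 3/5, sin θ = 4/5: (2, -3) → (18/5, -1/5)
T3 reflect across x = 0: (18/5, -1/5) → (-18/5, -1/5)
T4 reflect across x = 0: (-18/5, -1/5) → (18/5, -1/5)

T(p) = (18/5, -1/5)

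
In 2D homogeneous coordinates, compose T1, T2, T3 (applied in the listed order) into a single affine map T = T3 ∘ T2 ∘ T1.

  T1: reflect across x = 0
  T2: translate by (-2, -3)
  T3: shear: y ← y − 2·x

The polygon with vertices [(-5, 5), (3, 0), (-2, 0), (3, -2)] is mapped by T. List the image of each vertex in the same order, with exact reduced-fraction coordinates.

T1 reflect across x = 0: (-5, 5) → (5, 5); (3, 0) → (-3, 0); (-2, 0) → (2, 0); (3, -2) → (-3, -2)
T2 translate by (-2, -3): (5, 5) → (3, 2); (-3, 0) → (-5, -3); (2, 0) → (0, -3); (-3, -2) → (-5, -5)
T3 shear: y ← y − 2·x: (3, 2) → (3, -4); (-5, -3) → (-5, 7); (0, -3) → (0, -3); (-5, -5) → (-5, 5)

image vertices: (3, -4), (-5, 7), (0, -3), (-5, 5)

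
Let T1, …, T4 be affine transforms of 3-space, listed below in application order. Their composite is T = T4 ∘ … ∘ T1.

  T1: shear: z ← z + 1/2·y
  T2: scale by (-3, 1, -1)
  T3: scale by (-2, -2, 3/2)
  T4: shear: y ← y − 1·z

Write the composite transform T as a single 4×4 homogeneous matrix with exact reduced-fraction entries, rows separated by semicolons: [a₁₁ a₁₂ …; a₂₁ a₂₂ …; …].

T = [6 0 0 0; 0 -5/4 3/2 0; 0 -3/4 -3/2 0; 0 0 0 1]

T1 = [1 0 0 0; 0 1 0 0; 0 1/2 1 0; 0 0 0 1]
T2·T1 = [-3 0 0 0; 0 1 0 0; 0 -1/2 -1 0; 0 0 0 1]
T3·…·T1 = [6 0 0 0; 0 -2 0 0; 0 -3/4 -3/2 0; 0 0 0 1]
T4·…·T1 = [6 0 0 0; 0 -5/4 3/2 0; 0 -3/4 -3/2 0; 0 0 0 1]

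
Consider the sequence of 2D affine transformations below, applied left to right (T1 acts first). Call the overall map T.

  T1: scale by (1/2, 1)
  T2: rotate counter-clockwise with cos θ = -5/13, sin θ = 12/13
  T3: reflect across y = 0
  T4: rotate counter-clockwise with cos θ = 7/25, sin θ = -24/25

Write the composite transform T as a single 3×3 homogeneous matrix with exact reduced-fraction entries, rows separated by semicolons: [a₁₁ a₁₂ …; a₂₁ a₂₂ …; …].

T = [-323/650 36/325 0; 18/325 323/325 0; 0 0 1]

T1 = [1/2 0 0; 0 1 0; 0 0 1]
T2·T1 = [-5/26 -12/13 0; 6/13 -5/13 0; 0 0 1]
T3·…·T1 = [-5/26 -12/13 0; -6/13 5/13 0; 0 0 1]
T4·…·T1 = [-323/650 36/325 0; 18/325 323/325 0; 0 0 1]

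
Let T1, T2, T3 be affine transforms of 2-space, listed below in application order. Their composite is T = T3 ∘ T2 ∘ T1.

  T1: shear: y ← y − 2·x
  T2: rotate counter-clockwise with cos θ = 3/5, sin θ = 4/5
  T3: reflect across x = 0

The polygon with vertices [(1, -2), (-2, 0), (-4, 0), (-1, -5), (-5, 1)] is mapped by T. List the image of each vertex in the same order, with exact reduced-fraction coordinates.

T1 shear: y ← y − 2·x: (1, -2) → (1, -4); (-2, 0) → (-2, 4); (-4, 0) → (-4, 8); (-1, -5) → (-1, -3); (-5, 1) → (-5, 11)
T2 rotate counter-clockwise with cos θ = 3/5, sin θ = 4/5: (1, -4) → (19/5, -8/5); (-2, 4) → (-22/5, 4/5); (-4, 8) → (-44/5, 8/5); (-1, -3) → (9/5, -13/5); (-5, 11) → (-59/5, 13/5)
T3 reflect across x = 0: (19/5, -8/5) → (-19/5, -8/5); (-22/5, 4/5) → (22/5, 4/5); (-44/5, 8/5) → (44/5, 8/5); (9/5, -13/5) → (-9/5, -13/5); (-59/5, 13/5) → (59/5, 13/5)

image vertices: (-19/5, -8/5), (22/5, 4/5), (44/5, 8/5), (-9/5, -13/5), (59/5, 13/5)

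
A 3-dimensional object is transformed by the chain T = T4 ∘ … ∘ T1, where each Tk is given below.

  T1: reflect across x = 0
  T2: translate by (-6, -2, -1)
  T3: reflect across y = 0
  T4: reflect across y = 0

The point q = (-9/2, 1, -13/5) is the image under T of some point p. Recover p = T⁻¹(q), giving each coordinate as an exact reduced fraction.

T1 = [-1 0 0 0; 0 1 0 0; 0 0 1 0; 0 0 0 1]
T2·T1 = [-1 0 0 -6; 0 1 0 -2; 0 0 1 -1; 0 0 0 1]
T3·…·T1 = [-1 0 0 -6; 0 -1 0 2; 0 0 1 -1; 0 0 0 1]
T4·…·T1 = [-1 0 0 -6; 0 1 0 -2; 0 0 1 -1; 0 0 0 1]
det M = -1; M⁻¹ = [-1 0 0 -6; 0 1 0 2; 0 0 1 1; 0 0 0 1]
M⁻¹ · (-9/2, 1, -13/5)ᵀ = (-3/2, 3, -8/5)ᵀ

p = (-3/2, 3, -8/5)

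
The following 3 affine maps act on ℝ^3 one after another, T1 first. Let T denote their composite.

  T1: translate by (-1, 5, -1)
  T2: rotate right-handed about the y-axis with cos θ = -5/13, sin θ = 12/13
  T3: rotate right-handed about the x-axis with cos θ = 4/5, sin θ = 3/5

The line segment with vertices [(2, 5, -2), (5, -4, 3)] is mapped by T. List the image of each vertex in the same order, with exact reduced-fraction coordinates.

T1 translate by (-1, 5, -1): (2, 5, -2) → (1, 10, -3); (5, -4, 3) → (4, 1, 2)
T2 rotate right-handed about the y-axis with cos θ = -5/13, sin θ = 12/13: (1, 10, -3) → (-41/13, 10, 3/13); (4, 1, 2) → (4/13, 1, -58/13)
T3 rotate right-handed about the x-axis with cos θ = 4/5, sin θ = 3/5: (-41/13, 10, 3/13) → (-41/13, 511/65, 402/65); (4/13, 1, -58/13) → (4/13, 226/65, -193/65)

image vertices: (-41/13, 511/65, 402/65), (4/13, 226/65, -193/65)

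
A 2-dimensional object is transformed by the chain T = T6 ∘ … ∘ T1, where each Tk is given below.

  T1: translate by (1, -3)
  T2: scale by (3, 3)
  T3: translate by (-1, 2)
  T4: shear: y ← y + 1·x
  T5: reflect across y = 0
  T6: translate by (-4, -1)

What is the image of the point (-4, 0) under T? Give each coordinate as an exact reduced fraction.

T1 translate by (1, -3): (-4, 0) → (-3, -3)
T2 scale by (3, 3): (-3, -3) → (-9, -9)
T3 translate by (-1, 2): (-9, -9) → (-10, -7)
T4 shear: y ← y + 1·x: (-10, -7) → (-10, -17)
T5 reflect across y = 0: (-10, -17) → (-10, 17)
T6 translate by (-4, -1): (-10, 17) → (-14, 16)

T(p) = (-14, 16)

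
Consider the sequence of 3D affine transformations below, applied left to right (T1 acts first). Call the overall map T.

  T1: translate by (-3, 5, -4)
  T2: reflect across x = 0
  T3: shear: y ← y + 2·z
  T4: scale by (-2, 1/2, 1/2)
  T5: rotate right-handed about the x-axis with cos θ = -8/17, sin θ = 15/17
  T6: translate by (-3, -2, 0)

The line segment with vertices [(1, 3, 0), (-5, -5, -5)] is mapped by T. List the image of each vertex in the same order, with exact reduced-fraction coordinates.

T1 translate by (-3, 5, -4): (1, 3, 0) → (-2, 8, -4); (-5, -5, -5) → (-8, 0, -9)
T2 reflect across x = 0: (-2, 8, -4) → (2, 8, -4); (-8, 0, -9) → (8, 0, -9)
T3 shear: y ← y + 2·z: (2, 8, -4) → (2, 0, -4); (8, 0, -9) → (8, -18, -9)
T4 scale by (-2, 1/2, 1/2): (2, 0, -4) → (-4, 0, -2); (8, -18, -9) → (-16, -9, -9/2)
T5 rotate right-handed about the x-axis with cos θ = -8/17, sin θ = 15/17: (-4, 0, -2) → (-4, 30/17, 16/17); (-16, -9, -9/2) → (-16, 279/34, -99/17)
T6 translate by (-3, -2, 0): (-4, 30/17, 16/17) → (-7, -4/17, 16/17); (-16, 279/34, -99/17) → (-19, 211/34, -99/17)

image vertices: (-7, -4/17, 16/17), (-19, 211/34, -99/17)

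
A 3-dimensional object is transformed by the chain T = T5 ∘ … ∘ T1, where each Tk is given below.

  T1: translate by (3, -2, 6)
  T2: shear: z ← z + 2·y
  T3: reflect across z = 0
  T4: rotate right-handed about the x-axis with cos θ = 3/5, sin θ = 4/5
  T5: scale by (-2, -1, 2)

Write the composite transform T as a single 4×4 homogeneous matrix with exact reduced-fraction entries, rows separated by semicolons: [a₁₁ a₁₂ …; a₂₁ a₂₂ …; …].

T = [-2 0 0 -6; 0 -11/5 -4/5 -2/5; 0 -4/5 -6/5 -28/5; 0 0 0 1]

T1 = [1 0 0 3; 0 1 0 -2; 0 0 1 6; 0 0 0 1]
T2·T1 = [1 0 0 3; 0 1 0 -2; 0 2 1 2; 0 0 0 1]
T3·…·T1 = [1 0 0 3; 0 1 0 -2; 0 -2 -1 -2; 0 0 0 1]
T4·…·T1 = [1 0 0 3; 0 11/5 4/5 2/5; 0 -2/5 -3/5 -14/5; 0 0 0 1]
T5·…·T1 = [-2 0 0 -6; 0 -11/5 -4/5 -2/5; 0 -4/5 -6/5 -28/5; 0 0 0 1]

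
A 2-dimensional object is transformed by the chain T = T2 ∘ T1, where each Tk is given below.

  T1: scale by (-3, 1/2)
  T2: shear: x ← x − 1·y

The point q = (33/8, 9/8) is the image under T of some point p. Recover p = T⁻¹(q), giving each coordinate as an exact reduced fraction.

T1 = [-3 0 0; 0 1/2 0; 0 0 1]
T2·T1 = [-3 -1/2 0; 0 1/2 0; 0 0 1]
det M = -3/2; M⁻¹ = [-1/3 -1/3 0; 0 2 0; 0 0 1]
M⁻¹ · (33/8, 9/8)ᵀ = (-7/4, 9/4)ᵀ

p = (-7/4, 9/4)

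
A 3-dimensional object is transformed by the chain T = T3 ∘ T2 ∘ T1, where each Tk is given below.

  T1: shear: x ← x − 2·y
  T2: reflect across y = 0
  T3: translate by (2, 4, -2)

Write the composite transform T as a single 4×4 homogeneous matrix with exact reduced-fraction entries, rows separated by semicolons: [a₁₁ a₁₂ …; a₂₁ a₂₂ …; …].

T1 = [1 -2 0 0; 0 1 0 0; 0 0 1 0; 0 0 0 1]
T2·T1 = [1 -2 0 0; 0 -1 0 0; 0 0 1 0; 0 0 0 1]
T3·…·T1 = [1 -2 0 2; 0 -1 0 4; 0 0 1 -2; 0 0 0 1]

T = [1 -2 0 2; 0 -1 0 4; 0 0 1 -2; 0 0 0 1]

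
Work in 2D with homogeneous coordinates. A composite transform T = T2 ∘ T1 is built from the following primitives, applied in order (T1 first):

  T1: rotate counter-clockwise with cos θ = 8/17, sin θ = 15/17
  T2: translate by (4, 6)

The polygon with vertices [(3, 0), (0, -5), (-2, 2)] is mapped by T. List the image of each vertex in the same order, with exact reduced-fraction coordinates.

image vertices: (92/17, 147/17), (143/17, 62/17), (22/17, 88/17)

T1 rotate counter-clockwise with cos θ = 8/17, sin θ = 15/17: (3, 0) → (24/17, 45/17); (0, -5) → (75/17, -40/17); (-2, 2) → (-46/17, -14/17)
T2 translate by (4, 6): (24/17, 45/17) → (92/17, 147/17); (75/17, -40/17) → (143/17, 62/17); (-46/17, -14/17) → (22/17, 88/17)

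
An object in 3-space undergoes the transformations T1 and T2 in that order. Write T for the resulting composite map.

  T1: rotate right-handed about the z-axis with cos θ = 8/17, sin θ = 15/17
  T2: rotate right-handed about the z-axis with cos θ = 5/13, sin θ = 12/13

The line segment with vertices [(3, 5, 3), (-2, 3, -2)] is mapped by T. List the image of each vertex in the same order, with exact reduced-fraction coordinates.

T1 rotate right-handed about the z-axis with cos θ = 8/17, sin θ = 15/17: (3, 5, 3) → (-3, 5, 3); (-2, 3, -2) → (-61/17, -6/17, -2)
T2 rotate right-handed about the z-axis with cos θ = 5/13, sin θ = 12/13: (-3, 5, 3) → (-75/13, -11/13, 3); (-61/17, -6/17, -2) → (-233/221, -762/221, -2)

image vertices: (-75/13, -11/13, 3), (-233/221, -762/221, -2)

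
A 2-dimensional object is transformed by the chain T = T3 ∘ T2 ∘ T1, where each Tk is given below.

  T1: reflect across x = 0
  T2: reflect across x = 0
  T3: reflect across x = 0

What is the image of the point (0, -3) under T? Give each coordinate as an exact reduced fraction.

T1 reflect across x = 0: (0, -3) → (0, -3)
T2 reflect across x = 0: (0, -3) → (0, -3)
T3 reflect across x = 0: (0, -3) → (0, -3)

T(p) = (0, -3)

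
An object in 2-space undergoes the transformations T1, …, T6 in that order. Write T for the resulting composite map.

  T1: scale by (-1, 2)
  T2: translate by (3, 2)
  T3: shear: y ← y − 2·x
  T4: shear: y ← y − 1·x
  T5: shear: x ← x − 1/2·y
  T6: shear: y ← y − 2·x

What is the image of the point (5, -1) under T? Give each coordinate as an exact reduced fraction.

T(p) = (-5, 16)

T1 scale by (-1, 2): (5, -1) → (-5, -2)
T2 translate by (3, 2): (-5, -2) → (-2, 0)
T3 shear: y ← y − 2·x: (-2, 0) → (-2, 4)
T4 shear: y ← y − 1·x: (-2, 4) → (-2, 6)
T5 shear: x ← x − 1/2·y: (-2, 6) → (-5, 6)
T6 shear: y ← y − 2·x: (-5, 6) → (-5, 16)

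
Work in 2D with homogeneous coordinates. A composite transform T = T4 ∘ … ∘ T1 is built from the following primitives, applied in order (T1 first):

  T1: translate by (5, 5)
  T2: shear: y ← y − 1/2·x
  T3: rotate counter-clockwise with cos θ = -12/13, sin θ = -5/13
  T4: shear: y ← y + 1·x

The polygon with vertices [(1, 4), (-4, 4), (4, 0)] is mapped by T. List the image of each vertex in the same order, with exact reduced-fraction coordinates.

image vertices: (-42/13, -144/13), (61/26, -153/26), (-211/26, -313/26)

T1 translate by (5, 5): (1, 4) → (6, 9); (-4, 4) → (1, 9); (4, 0) → (9, 5)
T2 shear: y ← y − 1/2·x: (6, 9) → (6, 6); (1, 9) → (1, 17/2); (9, 5) → (9, 1/2)
T3 rotate counter-clockwise with cos θ = -12/13, sin θ = -5/13: (6, 6) → (-42/13, -102/13); (1, 17/2) → (61/26, -107/13); (9, 1/2) → (-211/26, -51/13)
T4 shear: y ← y + 1·x: (-42/13, -102/13) → (-42/13, -144/13); (61/26, -107/13) → (61/26, -153/26); (-211/26, -51/13) → (-211/26, -313/26)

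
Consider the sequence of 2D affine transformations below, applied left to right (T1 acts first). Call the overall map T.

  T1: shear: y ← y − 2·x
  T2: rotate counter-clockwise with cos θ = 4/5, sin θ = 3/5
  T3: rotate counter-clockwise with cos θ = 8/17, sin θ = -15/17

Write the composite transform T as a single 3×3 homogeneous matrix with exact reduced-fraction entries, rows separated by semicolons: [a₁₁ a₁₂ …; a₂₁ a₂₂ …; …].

T1 = [1 0 0; -2 1 0; 0 0 1]
T2·T1 = [2 -3/5 0; -1 4/5 0; 0 0 1]
T3·…·T1 = [1/17 36/85 0; -38/17 77/85 0; 0 0 1]

T = [1/17 36/85 0; -38/17 77/85 0; 0 0 1]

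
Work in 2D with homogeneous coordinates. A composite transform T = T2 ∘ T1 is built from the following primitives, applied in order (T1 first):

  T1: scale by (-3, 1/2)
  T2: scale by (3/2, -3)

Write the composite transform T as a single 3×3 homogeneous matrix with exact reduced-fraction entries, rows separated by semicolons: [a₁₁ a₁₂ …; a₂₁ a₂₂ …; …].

T1 = [-3 0 0; 0 1/2 0; 0 0 1]
T2·T1 = [-9/2 0 0; 0 -3/2 0; 0 0 1]

T = [-9/2 0 0; 0 -3/2 0; 0 0 1]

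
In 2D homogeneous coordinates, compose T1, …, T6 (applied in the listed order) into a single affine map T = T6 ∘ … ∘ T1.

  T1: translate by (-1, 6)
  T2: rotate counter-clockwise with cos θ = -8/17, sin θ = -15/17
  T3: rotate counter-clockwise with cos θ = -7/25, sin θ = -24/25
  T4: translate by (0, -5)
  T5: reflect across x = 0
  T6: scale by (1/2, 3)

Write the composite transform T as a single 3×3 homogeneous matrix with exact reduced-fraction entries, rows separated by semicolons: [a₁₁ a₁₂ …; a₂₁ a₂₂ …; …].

T1 = [1 0 -1; 0 1 6; 0 0 1]
T2·T1 = [-8/17 15/17 98/17; -15/17 -8/17 -33/17; 0 0 1]
T3·…·T1 = [-304/425 -297/425 -1478/425; 297/425 -304/425 -2121/425; 0 0 1]
T4·…·T1 = [-304/425 -297/425 -1478/425; 297/425 -304/425 -4246/425; 0 0 1]
T5·…·T1 = [304/425 297/425 1478/425; 297/425 -304/425 -4246/425; 0 0 1]
T6·…·T1 = [152/425 297/850 739/425; 891/425 -912/425 -12738/425; 0 0 1]

T = [152/425 297/850 739/425; 891/425 -912/425 -12738/425; 0 0 1]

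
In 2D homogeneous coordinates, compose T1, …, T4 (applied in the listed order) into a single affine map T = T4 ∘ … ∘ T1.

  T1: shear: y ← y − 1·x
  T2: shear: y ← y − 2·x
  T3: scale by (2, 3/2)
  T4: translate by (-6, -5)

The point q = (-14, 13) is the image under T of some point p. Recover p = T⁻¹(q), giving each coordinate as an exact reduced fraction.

p = (-4, 0)

T1 = [1 0 0; -1 1 0; 0 0 1]
T2·T1 = [1 0 0; -3 1 0; 0 0 1]
T3·…·T1 = [2 0 0; -9/2 3/2 0; 0 0 1]
T4·…·T1 = [2 0 -6; -9/2 3/2 -5; 0 0 1]
det M = 3; M⁻¹ = [1/2 0 3; 3/2 2/3 37/3; 0 0 1]
M⁻¹ · (-14, 13)ᵀ = (-4, 0)ᵀ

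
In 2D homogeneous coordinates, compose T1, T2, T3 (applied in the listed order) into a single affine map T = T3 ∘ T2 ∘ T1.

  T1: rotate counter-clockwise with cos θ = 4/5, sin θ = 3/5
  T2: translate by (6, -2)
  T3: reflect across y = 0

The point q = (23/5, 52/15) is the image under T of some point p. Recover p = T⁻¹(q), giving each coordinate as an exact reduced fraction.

p = (-2, -1/3)

T1 = [4/5 -3/5 0; 3/5 4/5 0; 0 0 1]
T2·T1 = [4/5 -3/5 6; 3/5 4/5 -2; 0 0 1]
T3·…·T1 = [4/5 -3/5 6; -3/5 -4/5 2; 0 0 1]
det M = -1; M⁻¹ = [4/5 -3/5 -18/5; -3/5 -4/5 26/5; 0 0 1]
M⁻¹ · (23/5, 52/15)ᵀ = (-2, -1/3)ᵀ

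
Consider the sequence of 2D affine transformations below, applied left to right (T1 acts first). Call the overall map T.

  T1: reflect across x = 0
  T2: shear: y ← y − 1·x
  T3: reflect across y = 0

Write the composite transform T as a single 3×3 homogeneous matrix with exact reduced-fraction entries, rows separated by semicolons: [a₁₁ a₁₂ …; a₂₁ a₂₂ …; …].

T = [-1 0 0; -1 -1 0; 0 0 1]

T1 = [-1 0 0; 0 1 0; 0 0 1]
T2·T1 = [-1 0 0; 1 1 0; 0 0 1]
T3·…·T1 = [-1 0 0; -1 -1 0; 0 0 1]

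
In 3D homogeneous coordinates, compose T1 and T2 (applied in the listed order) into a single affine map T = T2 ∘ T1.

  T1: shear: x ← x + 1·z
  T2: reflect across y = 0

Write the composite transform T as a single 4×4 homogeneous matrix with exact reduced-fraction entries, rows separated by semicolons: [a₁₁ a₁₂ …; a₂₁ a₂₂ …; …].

T = [1 0 1 0; 0 -1 0 0; 0 0 1 0; 0 0 0 1]

T1 = [1 0 1 0; 0 1 0 0; 0 0 1 0; 0 0 0 1]
T2·T1 = [1 0 1 0; 0 -1 0 0; 0 0 1 0; 0 0 0 1]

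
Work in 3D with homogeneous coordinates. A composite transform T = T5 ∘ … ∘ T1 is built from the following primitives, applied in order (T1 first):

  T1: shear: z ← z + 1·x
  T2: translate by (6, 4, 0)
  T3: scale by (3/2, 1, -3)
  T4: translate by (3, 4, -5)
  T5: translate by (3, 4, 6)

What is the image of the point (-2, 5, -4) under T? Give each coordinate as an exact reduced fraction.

T1 shear: z ← z + 1·x: (-2, 5, -4) → (-2, 5, -6)
T2 translate by (6, 4, 0): (-2, 5, -6) → (4, 9, -6)
T3 scale by (3/2, 1, -3): (4, 9, -6) → (6, 9, 18)
T4 translate by (3, 4, -5): (6, 9, 18) → (9, 13, 13)
T5 translate by (3, 4, 6): (9, 13, 13) → (12, 17, 19)

T(p) = (12, 17, 19)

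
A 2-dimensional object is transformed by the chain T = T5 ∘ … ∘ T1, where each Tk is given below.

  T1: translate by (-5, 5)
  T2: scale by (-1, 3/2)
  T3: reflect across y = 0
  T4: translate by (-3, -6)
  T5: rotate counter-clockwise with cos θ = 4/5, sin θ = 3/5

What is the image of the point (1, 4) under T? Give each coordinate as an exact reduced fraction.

T1 translate by (-5, 5): (1, 4) → (-4, 9)
T2 scale by (-1, 3/2): (-4, 9) → (4, 27/2)
T3 reflect across y = 0: (4, 27/2) → (4, -27/2)
T4 translate by (-3, -6): (4, -27/2) → (1, -39/2)
T5 rotate counter-clockwise with cos θ = 4/5, sin θ = 3/5: (1, -39/2) → (25/2, -15)

T(p) = (25/2, -15)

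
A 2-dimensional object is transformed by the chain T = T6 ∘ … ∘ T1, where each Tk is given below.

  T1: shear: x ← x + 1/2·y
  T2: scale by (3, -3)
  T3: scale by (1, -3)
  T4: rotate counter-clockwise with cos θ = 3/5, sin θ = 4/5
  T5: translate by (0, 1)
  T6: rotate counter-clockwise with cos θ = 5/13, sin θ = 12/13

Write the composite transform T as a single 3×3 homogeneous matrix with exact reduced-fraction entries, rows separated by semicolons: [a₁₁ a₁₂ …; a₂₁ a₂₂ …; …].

T1 = [1 1/2 0; 0 1 0; 0 0 1]
T2·T1 = [3 3/2 0; 0 -3 0; 0 0 1]
T3·…·T1 = [3 3/2 0; 0 9 0; 0 0 1]
T4·…·T1 = [9/5 -63/10 0; 12/5 33/5 0; 0 0 1]
T5·…·T1 = [9/5 -63/10 0; 12/5 33/5 1; 0 0 1]
T6·…·T1 = [-99/65 -1107/130 -12/13; 168/65 -213/65 5/13; 0 0 1]

T = [-99/65 -1107/130 -12/13; 168/65 -213/65 5/13; 0 0 1]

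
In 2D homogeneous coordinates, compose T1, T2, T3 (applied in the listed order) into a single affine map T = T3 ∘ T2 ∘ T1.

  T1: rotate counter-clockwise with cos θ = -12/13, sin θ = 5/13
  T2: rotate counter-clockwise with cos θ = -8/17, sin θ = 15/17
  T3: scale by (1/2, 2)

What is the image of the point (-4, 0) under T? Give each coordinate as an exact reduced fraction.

T1 rotate counter-clockwise with cos θ = -12/13, sin θ = 5/13: (-4, 0) → (48/13, -20/13)
T2 rotate counter-clockwise with cos θ = -8/17, sin θ = 15/17: (48/13, -20/13) → (-84/221, 880/221)
T3 scale by (1/2, 2): (-84/221, 880/221) → (-42/221, 1760/221)

T(p) = (-42/221, 1760/221)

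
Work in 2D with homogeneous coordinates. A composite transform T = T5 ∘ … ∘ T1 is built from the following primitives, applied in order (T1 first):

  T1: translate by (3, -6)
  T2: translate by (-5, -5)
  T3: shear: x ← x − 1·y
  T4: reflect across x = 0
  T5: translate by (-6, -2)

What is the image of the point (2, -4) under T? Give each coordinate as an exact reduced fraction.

T(p) = (-21, -17)

T1 translate by (3, -6): (2, -4) → (5, -10)
T2 translate by (-5, -5): (5, -10) → (0, -15)
T3 shear: x ← x − 1·y: (0, -15) → (15, -15)
T4 reflect across x = 0: (15, -15) → (-15, -15)
T5 translate by (-6, -2): (-15, -15) → (-21, -17)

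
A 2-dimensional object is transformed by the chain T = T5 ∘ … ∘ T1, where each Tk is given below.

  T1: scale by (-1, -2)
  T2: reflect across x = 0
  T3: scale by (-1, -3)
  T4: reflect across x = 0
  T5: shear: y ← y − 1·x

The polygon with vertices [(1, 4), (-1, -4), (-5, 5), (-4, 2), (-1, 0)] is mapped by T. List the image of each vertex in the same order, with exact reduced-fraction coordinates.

image vertices: (1, 23), (-1, -23), (-5, 35), (-4, 16), (-1, 1)

T1 scale by (-1, -2): (1, 4) → (-1, -8); (-1, -4) → (1, 8); (-5, 5) → (5, -10); (-4, 2) → (4, -4); (-1, 0) → (1, 0)
T2 reflect across x = 0: (-1, -8) → (1, -8); (1, 8) → (-1, 8); (5, -10) → (-5, -10); (4, -4) → (-4, -4); (1, 0) → (-1, 0)
T3 scale by (-1, -3): (1, -8) → (-1, 24); (-1, 8) → (1, -24); (-5, -10) → (5, 30); (-4, -4) → (4, 12); (-1, 0) → (1, 0)
T4 reflect across x = 0: (-1, 24) → (1, 24); (1, -24) → (-1, -24); (5, 30) → (-5, 30); (4, 12) → (-4, 12); (1, 0) → (-1, 0)
T5 shear: y ← y − 1·x: (1, 24) → (1, 23); (-1, -24) → (-1, -23); (-5, 30) → (-5, 35); (-4, 12) → (-4, 16); (-1, 0) → (-1, 1)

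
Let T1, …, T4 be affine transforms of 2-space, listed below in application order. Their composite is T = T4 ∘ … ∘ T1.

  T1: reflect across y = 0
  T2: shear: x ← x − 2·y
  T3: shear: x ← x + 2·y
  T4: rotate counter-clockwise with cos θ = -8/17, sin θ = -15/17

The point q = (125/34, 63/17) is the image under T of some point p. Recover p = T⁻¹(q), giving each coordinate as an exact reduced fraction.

T1 = [1 0 0; 0 -1 0; 0 0 1]
T2·T1 = [1 2 0; 0 -1 0; 0 0 1]
T3·…·T1 = [1 0 0; 0 -1 0; 0 0 1]
T4·…·T1 = [-8/17 -15/17 0; -15/17 8/17 0; 0 0 1]
det M = -1; M⁻¹ = [-8/17 -15/17 0; -15/17 8/17 0; 0 0 1]
M⁻¹ · (125/34, 63/17)ᵀ = (-5, -3/2)ᵀ

p = (-5, -3/2)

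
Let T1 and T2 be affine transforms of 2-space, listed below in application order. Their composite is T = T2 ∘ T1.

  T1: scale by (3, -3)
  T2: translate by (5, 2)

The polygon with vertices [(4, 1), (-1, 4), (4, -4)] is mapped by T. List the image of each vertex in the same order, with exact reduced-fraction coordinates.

T1 scale by (3, -3): (4, 1) → (12, -3); (-1, 4) → (-3, -12); (4, -4) → (12, 12)
T2 translate by (5, 2): (12, -3) → (17, -1); (-3, -12) → (2, -10); (12, 12) → (17, 14)

image vertices: (17, -1), (2, -10), (17, 14)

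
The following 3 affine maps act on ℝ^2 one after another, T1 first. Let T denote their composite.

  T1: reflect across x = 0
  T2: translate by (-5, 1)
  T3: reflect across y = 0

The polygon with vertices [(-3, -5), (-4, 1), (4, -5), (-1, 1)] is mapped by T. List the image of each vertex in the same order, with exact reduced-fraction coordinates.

image vertices: (-2, 4), (-1, -2), (-9, 4), (-4, -2)

T1 reflect across x = 0: (-3, -5) → (3, -5); (-4, 1) → (4, 1); (4, -5) → (-4, -5); (-1, 1) → (1, 1)
T2 translate by (-5, 1): (3, -5) → (-2, -4); (4, 1) → (-1, 2); (-4, -5) → (-9, -4); (1, 1) → (-4, 2)
T3 reflect across y = 0: (-2, -4) → (-2, 4); (-1, 2) → (-1, -2); (-9, -4) → (-9, 4); (-4, 2) → (-4, -2)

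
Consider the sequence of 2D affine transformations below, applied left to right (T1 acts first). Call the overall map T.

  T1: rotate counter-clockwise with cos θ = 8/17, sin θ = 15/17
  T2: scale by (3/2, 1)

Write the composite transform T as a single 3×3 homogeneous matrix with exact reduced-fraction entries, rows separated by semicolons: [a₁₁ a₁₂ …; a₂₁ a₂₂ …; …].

T = [12/17 -45/34 0; 15/17 8/17 0; 0 0 1]

T1 = [8/17 -15/17 0; 15/17 8/17 0; 0 0 1]
T2·T1 = [12/17 -45/34 0; 15/17 8/17 0; 0 0 1]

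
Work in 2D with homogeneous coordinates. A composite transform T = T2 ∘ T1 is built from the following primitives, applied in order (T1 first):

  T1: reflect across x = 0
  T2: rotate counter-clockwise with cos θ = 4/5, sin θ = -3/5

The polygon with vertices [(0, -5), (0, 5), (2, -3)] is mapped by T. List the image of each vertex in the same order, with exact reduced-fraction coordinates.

image vertices: (-3, -4), (3, 4), (-17/5, -6/5)

T1 reflect across x = 0: (0, -5) → (0, -5); (0, 5) → (0, 5); (2, -3) → (-2, -3)
T2 rotate counter-clockwise with cos θ = 4/5, sin θ = -3/5: (0, -5) → (-3, -4); (0, 5) → (3, 4); (-2, -3) → (-17/5, -6/5)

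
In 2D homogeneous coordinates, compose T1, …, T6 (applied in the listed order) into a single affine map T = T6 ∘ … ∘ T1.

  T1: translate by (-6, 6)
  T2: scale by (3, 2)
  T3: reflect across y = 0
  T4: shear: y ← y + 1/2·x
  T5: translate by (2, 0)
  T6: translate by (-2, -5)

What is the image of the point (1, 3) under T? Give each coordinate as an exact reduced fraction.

T(p) = (-15, -61/2)

T1 translate by (-6, 6): (1, 3) → (-5, 9)
T2 scale by (3, 2): (-5, 9) → (-15, 18)
T3 reflect across y = 0: (-15, 18) → (-15, -18)
T4 shear: y ← y + 1/2·x: (-15, -18) → (-15, -51/2)
T5 translate by (2, 0): (-15, -51/2) → (-13, -51/2)
T6 translate by (-2, -5): (-13, -51/2) → (-15, -61/2)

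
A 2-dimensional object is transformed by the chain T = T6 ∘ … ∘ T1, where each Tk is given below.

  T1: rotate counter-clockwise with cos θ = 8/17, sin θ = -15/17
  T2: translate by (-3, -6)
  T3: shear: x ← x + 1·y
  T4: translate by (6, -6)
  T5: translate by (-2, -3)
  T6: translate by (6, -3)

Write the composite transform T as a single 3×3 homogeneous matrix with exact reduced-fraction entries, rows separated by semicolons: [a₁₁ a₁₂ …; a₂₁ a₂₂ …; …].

T1 = [8/17 15/17 0; -15/17 8/17 0; 0 0 1]
T2·T1 = [8/17 15/17 -3; -15/17 8/17 -6; 0 0 1]
T3·…·T1 = [-7/17 23/17 -9; -15/17 8/17 -6; 0 0 1]
T4·…·T1 = [-7/17 23/17 -3; -15/17 8/17 -12; 0 0 1]
T5·…·T1 = [-7/17 23/17 -5; -15/17 8/17 -15; 0 0 1]
T6·…·T1 = [-7/17 23/17 1; -15/17 8/17 -18; 0 0 1]

T = [-7/17 23/17 1; -15/17 8/17 -18; 0 0 1]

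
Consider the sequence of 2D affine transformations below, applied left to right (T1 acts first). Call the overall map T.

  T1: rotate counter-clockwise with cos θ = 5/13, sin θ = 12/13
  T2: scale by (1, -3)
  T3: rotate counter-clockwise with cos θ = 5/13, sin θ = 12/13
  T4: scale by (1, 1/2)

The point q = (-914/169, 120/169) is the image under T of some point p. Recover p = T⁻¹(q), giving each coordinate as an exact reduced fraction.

p = (-2, 0)

T1 = [5/13 -12/13 0; 12/13 5/13 0; 0 0 1]
T2·T1 = [5/13 -12/13 0; -36/13 -15/13 0; 0 0 1]
T3·…·T1 = [457/169 120/169 0; -120/169 -219/169 0; 0 0 1]
T4·…·T1 = [457/169 120/169 0; -60/169 -219/338 0; 0 0 1]
det M = -3/2; M⁻¹ = [73/169 80/169 0; -40/169 -914/507 0; 0 0 1]
M⁻¹ · (-914/169, 120/169)ᵀ = (-2, 0)ᵀ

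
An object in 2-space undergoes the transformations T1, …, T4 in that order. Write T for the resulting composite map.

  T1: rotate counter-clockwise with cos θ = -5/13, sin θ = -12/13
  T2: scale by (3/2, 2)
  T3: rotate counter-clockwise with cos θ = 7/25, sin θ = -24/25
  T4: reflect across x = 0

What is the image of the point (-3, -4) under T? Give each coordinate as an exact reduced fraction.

T1 rotate counter-clockwise with cos θ = -5/13, sin θ = -12/13: (-3, -4) → (-33/13, 56/13)
T2 scale by (3/2, 2): (-33/13, 56/13) → (-99/26, 112/13)
T3 rotate counter-clockwise with cos θ = 7/25, sin θ = -24/25: (-99/26, 112/13) → (4683/650, 1972/325)
T4 reflect across x = 0: (4683/650, 1972/325) → (-4683/650, 1972/325)

T(p) = (-4683/650, 1972/325)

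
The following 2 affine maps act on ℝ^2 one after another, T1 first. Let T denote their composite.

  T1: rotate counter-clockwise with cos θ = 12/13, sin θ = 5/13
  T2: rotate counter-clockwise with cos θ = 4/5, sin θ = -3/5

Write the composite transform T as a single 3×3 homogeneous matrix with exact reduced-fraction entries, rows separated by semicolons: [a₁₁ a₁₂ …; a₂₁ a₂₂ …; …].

T1 = [12/13 -5/13 0; 5/13 12/13 0; 0 0 1]
T2·T1 = [63/65 16/65 0; -16/65 63/65 0; 0 0 1]

T = [63/65 16/65 0; -16/65 63/65 0; 0 0 1]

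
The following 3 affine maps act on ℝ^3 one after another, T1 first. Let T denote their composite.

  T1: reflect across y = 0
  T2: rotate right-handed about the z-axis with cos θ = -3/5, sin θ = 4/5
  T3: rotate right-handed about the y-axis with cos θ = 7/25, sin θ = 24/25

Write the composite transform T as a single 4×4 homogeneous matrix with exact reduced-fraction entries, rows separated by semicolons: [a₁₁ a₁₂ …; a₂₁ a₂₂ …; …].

T1 = [1 0 0 0; 0 -1 0 0; 0 0 1 0; 0 0 0 1]
T2·T1 = [-3/5 4/5 0 0; 4/5 3/5 0 0; 0 0 1 0; 0 0 0 1]
T3·…·T1 = [-21/125 28/125 24/25 0; 4/5 3/5 0 0; 72/125 -96/125 7/25 0; 0 0 0 1]

T = [-21/125 28/125 24/25 0; 4/5 3/5 0 0; 72/125 -96/125 7/25 0; 0 0 0 1]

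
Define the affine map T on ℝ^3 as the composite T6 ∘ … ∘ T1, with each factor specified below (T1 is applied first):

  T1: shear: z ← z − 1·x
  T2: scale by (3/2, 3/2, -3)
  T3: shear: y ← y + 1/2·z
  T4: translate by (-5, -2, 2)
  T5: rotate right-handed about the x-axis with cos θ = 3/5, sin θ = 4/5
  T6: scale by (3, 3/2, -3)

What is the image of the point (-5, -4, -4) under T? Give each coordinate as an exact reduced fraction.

T(p) = (-75/2, -147/20, 123/5)

T1 shear: z ← z − 1·x: (-5, -4, -4) → (-5, -4, 1)
T2 scale by (3/2, 3/2, -3): (-5, -4, 1) → (-15/2, -6, -3)
T3 shear: y ← y + 1/2·z: (-15/2, -6, -3) → (-15/2, -15/2, -3)
T4 translate by (-5, -2, 2): (-15/2, -15/2, -3) → (-25/2, -19/2, -1)
T5 rotate right-handed about the x-axis with cos θ = 3/5, sin θ = 4/5: (-25/2, -19/2, -1) → (-25/2, -49/10, -41/5)
T6 scale by (3, 3/2, -3): (-25/2, -49/10, -41/5) → (-75/2, -147/20, 123/5)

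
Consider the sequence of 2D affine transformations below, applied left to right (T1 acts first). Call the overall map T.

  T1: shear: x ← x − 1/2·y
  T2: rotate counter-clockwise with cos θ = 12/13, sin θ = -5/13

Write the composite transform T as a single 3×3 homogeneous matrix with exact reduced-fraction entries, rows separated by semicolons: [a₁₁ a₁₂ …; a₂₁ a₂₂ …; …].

T1 = [1 -1/2 0; 0 1 0; 0 0 1]
T2·T1 = [12/13 -1/13 0; -5/13 29/26 0; 0 0 1]

T = [12/13 -1/13 0; -5/13 29/26 0; 0 0 1]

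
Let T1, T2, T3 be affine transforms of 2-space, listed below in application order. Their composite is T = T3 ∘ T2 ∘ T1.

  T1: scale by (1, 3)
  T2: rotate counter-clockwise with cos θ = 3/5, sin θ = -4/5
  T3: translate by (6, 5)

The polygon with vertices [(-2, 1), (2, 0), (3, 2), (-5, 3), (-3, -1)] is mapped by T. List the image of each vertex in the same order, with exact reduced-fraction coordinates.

image vertices: (36/5, 42/5), (36/5, 17/5), (63/5, 31/5), (51/5, 72/5), (9/5, 28/5)

T1 scale by (1, 3): (-2, 1) → (-2, 3); (2, 0) → (2, 0); (3, 2) → (3, 6); (-5, 3) → (-5, 9); (-3, -1) → (-3, -3)
T2 rotate counter-clockwise with cos θ = 3/5, sin θ = -4/5: (-2, 3) → (6/5, 17/5); (2, 0) → (6/5, -8/5); (3, 6) → (33/5, 6/5); (-5, 9) → (21/5, 47/5); (-3, -3) → (-21/5, 3/5)
T3 translate by (6, 5): (6/5, 17/5) → (36/5, 42/5); (6/5, -8/5) → (36/5, 17/5); (33/5, 6/5) → (63/5, 31/5); (21/5, 47/5) → (51/5, 72/5); (-21/5, 3/5) → (9/5, 28/5)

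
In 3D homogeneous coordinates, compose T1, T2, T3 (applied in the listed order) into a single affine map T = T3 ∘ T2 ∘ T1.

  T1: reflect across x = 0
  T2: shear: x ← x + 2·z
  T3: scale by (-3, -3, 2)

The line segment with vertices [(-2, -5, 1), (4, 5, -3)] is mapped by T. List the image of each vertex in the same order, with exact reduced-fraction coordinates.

T1 reflect across x = 0: (-2, -5, 1) → (2, -5, 1); (4, 5, -3) → (-4, 5, -3)
T2 shear: x ← x + 2·z: (2, -5, 1) → (4, -5, 1); (-4, 5, -3) → (-10, 5, -3)
T3 scale by (-3, -3, 2): (4, -5, 1) → (-12, 15, 2); (-10, 5, -3) → (30, -15, -6)

image vertices: (-12, 15, 2), (30, -15, -6)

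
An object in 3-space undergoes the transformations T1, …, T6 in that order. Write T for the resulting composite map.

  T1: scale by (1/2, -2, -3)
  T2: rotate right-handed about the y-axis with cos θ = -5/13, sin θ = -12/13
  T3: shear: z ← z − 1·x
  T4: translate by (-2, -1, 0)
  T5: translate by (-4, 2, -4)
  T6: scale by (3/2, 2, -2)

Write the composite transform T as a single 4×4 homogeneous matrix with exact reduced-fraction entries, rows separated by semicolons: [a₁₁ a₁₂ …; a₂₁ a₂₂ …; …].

T = [-15/52 0 54/13 -9; 0 -4 0 2; -17/13 0 42/13 8; 0 0 0 1]

T1 = [1/2 0 0 0; 0 -2 0 0; 0 0 -3 0; 0 0 0 1]
T2·T1 = [-5/26 0 36/13 0; 0 -2 0 0; 6/13 0 15/13 0; 0 0 0 1]
T3·…·T1 = [-5/26 0 36/13 0; 0 -2 0 0; 17/26 0 -21/13 0; 0 0 0 1]
T4·…·T1 = [-5/26 0 36/13 -2; 0 -2 0 -1; 17/26 0 -21/13 0; 0 0 0 1]
T5·…·T1 = [-5/26 0 36/13 -6; 0 -2 0 1; 17/26 0 -21/13 -4; 0 0 0 1]
T6·…·T1 = [-15/52 0 54/13 -9; 0 -4 0 2; -17/13 0 42/13 8; 0 0 0 1]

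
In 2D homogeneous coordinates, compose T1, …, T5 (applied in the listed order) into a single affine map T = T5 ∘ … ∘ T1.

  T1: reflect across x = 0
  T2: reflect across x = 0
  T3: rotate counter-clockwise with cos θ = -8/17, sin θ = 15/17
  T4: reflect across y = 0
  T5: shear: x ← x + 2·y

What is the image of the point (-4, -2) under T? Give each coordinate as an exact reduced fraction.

T1 reflect across x = 0: (-4, -2) → (4, -2)
T2 reflect across x = 0: (4, -2) → (-4, -2)
T3 rotate counter-clockwise with cos θ = -8/17, sin θ = 15/17: (-4, -2) → (62/17, -44/17)
T4 reflect across y = 0: (62/17, -44/17) → (62/17, 44/17)
T5 shear: x ← x + 2·y: (62/17, 44/17) → (150/17, 44/17)

T(p) = (150/17, 44/17)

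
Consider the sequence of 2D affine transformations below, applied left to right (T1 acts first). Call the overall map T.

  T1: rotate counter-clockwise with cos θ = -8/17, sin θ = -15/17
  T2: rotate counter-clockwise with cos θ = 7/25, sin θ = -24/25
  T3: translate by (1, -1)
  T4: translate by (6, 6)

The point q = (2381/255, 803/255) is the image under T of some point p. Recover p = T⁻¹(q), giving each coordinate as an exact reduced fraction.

T1 = [-8/17 15/17 0; -15/17 -8/17 0; 0 0 1]
T2·T1 = [-416/425 -87/425 0; 87/425 -416/425 0; 0 0 1]
T3·…·T1 = [-416/425 -87/425 1; 87/425 -416/425 -1; 0 0 1]
T4·…·T1 = [-416/425 -87/425 7; 87/425 -416/425 5; 0 0 1]
det M = 1; M⁻¹ = [-416/425 87/425 2477/425; -87/425 -416/425 2689/425; 0 0 1]
M⁻¹ · (2381/255, 803/255)ᵀ = (-8/3, 4/3)ᵀ

p = (-8/3, 4/3)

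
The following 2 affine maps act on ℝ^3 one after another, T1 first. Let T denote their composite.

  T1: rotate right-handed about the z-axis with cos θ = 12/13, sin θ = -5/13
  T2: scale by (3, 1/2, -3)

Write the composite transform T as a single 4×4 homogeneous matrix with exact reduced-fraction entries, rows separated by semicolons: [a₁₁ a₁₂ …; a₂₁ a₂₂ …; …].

T = [36/13 15/13 0 0; -5/26 6/13 0 0; 0 0 -3 0; 0 0 0 1]

T1 = [12/13 5/13 0 0; -5/13 12/13 0 0; 0 0 1 0; 0 0 0 1]
T2·T1 = [36/13 15/13 0 0; -5/26 6/13 0 0; 0 0 -3 0; 0 0 0 1]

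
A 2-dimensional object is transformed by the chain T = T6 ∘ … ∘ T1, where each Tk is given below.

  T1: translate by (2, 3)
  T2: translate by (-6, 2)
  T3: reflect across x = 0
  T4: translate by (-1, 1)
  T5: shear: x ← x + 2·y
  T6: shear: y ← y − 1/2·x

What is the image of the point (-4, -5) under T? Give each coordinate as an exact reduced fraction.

T(p) = (9, -7/2)

T1 translate by (2, 3): (-4, -5) → (-2, -2)
T2 translate by (-6, 2): (-2, -2) → (-8, 0)
T3 reflect across x = 0: (-8, 0) → (8, 0)
T4 translate by (-1, 1): (8, 0) → (7, 1)
T5 shear: x ← x + 2·y: (7, 1) → (9, 1)
T6 shear: y ← y − 1/2·x: (9, 1) → (9, -7/2)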